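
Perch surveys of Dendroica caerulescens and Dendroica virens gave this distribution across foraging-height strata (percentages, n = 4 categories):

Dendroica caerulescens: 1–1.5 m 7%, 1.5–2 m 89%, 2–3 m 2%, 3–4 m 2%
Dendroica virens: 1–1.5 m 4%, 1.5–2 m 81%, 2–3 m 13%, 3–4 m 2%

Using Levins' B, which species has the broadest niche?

Convert percentages to proportions (divide by 100).
Σp_caerᵢ² = 0.07² + 0.89² + 0.02² + 0.02² = 0.0049 + 0.7921 + 0.0004 + 0.0004 = 0.7978
B_caer = 1 / 0.7978 = 1.2534
Σp_vireᵢ² = 0.04² + 0.81² + 0.13² + 0.02² = 0.0016 + 0.6561 + 0.0169 + 0.0004 = 0.6750
B_vire = 1 / 0.6750 = 1.4815
Highest B → broadest niche (most generalist): Dendroica virens (B = 1.48).

Dendroica virens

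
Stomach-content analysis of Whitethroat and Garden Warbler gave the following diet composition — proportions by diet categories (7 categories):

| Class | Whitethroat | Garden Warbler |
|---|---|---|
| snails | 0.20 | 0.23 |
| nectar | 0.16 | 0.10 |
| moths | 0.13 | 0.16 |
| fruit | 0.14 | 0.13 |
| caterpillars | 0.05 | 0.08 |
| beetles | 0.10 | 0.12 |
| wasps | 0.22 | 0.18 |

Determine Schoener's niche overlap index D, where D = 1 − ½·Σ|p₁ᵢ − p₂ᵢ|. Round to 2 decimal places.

Σ|p₁ᵢ − p₂ᵢ| = 0.03 + 0.06 + 0.03 + 0.01 + 0.03 + 0.02 + 0.04 = 0.22
D = 1 − ½ × 0.22 = 1 − 0.110 = 0.8900

0.89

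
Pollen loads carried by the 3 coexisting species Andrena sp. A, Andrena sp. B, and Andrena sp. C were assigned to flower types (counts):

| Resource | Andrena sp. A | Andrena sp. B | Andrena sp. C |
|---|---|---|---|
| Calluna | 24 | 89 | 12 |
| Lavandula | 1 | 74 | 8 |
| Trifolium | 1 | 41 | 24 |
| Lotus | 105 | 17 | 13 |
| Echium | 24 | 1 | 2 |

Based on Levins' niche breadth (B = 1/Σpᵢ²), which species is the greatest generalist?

Proportions for Andrena sp. A (n=155): 24/155=0.1548, 1/155=0.0065, 1/155=0.0065, 105/155=0.6774, 24/155=0.1548
Proportions for Andrena sp. B (n=222): 89/222=0.4009, 74/222=0.3333, 41/222=0.1847, 17/222=0.0766, 1/222=0.0045
Proportions for Andrena sp. C (n=59): 12/59=0.2034, 8/59=0.1356, 24/59=0.4068, 13/59=0.2203, 2/59=0.0339
Σp_Aᵢ² = 0.1548² + 0.0065² + 0.0065² + 0.6774² + 0.1548² = 0.023963 + 0.000042 + 0.000042 + 0.458871 + 0.023963 = 0.506881
B_A = 1 / 0.506881 = 1.9728
Σp_Bᵢ² = 0.4009² + 0.3333² + 0.1847² + 0.0766² + 0.0045² = 0.160721 + 0.111089 + 0.034114 + 0.005868 + 0.000020 = 0.311812
B_B = 1 / 0.311812 = 3.2071
Σp_Cᵢ² = 0.2034² + 0.1356² + 0.4068² + 0.2203² + 0.0339² = 0.041372 + 0.018387 + 0.165486 + 0.048532 + 0.001149 = 0.274926
B_C = 1 / 0.274926 = 3.6373
Highest B → broadest niche (most generalist): Andrena sp. C (B = 3.64).

Andrena sp. C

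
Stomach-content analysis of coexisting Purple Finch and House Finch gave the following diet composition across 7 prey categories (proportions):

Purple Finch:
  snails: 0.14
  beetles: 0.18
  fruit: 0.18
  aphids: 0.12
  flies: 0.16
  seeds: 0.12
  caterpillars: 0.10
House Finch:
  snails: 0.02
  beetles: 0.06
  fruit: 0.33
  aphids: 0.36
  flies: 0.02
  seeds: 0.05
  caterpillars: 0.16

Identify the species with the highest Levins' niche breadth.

Σp_Purpᵢ² = 0.14² + 0.18² + 0.18² + 0.12² + 0.16² + 0.12² + 0.10² = 0.0196 + 0.0324 + 0.0324 + 0.0144 + 0.0256 + 0.0144 + 0.0100 = 0.1488
B_Purp = 1 / 0.1488 = 6.7204
Σp_Housᵢ² = 0.02² + 0.06² + 0.33² + 0.36² + 0.02² + 0.05² + 0.16² = 0.0004 + 0.0036 + 0.1089 + 0.1296 + 0.0004 + 0.0025 + 0.0256 = 0.2710
B_Hous = 1 / 0.2710 = 3.6900
Highest B → broadest niche (most generalist): Purple Finch (B = 6.72).

Purple Finch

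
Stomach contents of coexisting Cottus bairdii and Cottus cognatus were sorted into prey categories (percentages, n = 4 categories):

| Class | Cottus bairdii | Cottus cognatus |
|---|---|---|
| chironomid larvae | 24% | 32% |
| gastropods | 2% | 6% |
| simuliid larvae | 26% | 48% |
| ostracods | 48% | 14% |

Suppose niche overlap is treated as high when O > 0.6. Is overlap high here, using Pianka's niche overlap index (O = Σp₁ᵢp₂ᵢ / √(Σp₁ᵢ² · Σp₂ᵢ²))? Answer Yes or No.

Convert percentages to proportions (divide by 100).
Σ p₁ᵢp₂ᵢ = 0.0768 + 0.0012 + 0.1248 + 0.0672 = 0.2700
Σp_1ᵢ² = 0.24² + 0.02² + 0.26² + 0.48² = 0.0576 + 0.0004 + 0.0676 + 0.2304 = 0.3560
Σp_2ᵢ² = 0.32² + 0.06² + 0.48² + 0.14² = 0.1024 + 0.0036 + 0.2304 + 0.0196 = 0.3560
O = 0.2700 / √(0.3560 × 0.3560) = 0.2700 / 0.35600 = 0.7584
O = 0.7584 > 0.6 → Yes.

Yes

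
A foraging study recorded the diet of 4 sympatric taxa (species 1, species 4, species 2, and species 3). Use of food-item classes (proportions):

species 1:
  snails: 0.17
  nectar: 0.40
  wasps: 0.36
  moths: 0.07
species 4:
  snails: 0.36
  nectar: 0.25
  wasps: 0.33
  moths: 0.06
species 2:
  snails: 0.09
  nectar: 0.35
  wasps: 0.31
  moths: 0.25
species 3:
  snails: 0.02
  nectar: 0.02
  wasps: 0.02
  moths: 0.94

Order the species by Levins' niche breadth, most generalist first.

species 2 > species 4 > species 1 > species 3

Σp_1ᵢ² = 0.17² + 0.40² + 0.36² + 0.07² = 0.0289 + 0.1600 + 0.1296 + 0.0049 = 0.3234
B_1 = 1 / 0.3234 = 3.0921
Σp_4ᵢ² = 0.36² + 0.25² + 0.33² + 0.06² = 0.1296 + 0.0625 + 0.1089 + 0.0036 = 0.3046
B_4 = 1 / 0.3046 = 3.2830
Σp_2ᵢ² = 0.09² + 0.35² + 0.31² + 0.25² = 0.0081 + 0.1225 + 0.0961 + 0.0625 = 0.2892
B_2 = 1 / 0.2892 = 3.4578
Σp_3ᵢ² = 0.02² + 0.02² + 0.02² + 0.94² = 0.0004 + 0.0004 + 0.0004 + 0.8836 = 0.8848
B_3 = 1 / 0.8848 = 1.1302
Ranking by B (broadest → narrowest): species 2 (3.46) > species 4 (3.28) > species 1 (3.09) > species 3 (1.13)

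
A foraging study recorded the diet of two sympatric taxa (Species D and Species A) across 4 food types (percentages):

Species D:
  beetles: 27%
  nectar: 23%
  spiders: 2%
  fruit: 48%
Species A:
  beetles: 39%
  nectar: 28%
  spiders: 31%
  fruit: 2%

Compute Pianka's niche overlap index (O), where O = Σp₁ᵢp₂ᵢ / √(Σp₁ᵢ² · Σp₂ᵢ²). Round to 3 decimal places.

0.543

Convert percentages to proportions (divide by 100).
Σ p₁ᵢp₂ᵢ = 0.1053 + 0.0644 + 0.0062 + 0.0096 = 0.1855
Σp_1ᵢ² = 0.27² + 0.23² + 0.02² + 0.48² = 0.0729 + 0.0529 + 0.0004 + 0.2304 = 0.3566
Σp_2ᵢ² = 0.39² + 0.28² + 0.31² + 0.02² = 0.1521 + 0.0784 + 0.0961 + 0.0004 = 0.3270
O = 0.1855 / √(0.3566 × 0.3270) = 0.1855 / 0.341479 = 0.54323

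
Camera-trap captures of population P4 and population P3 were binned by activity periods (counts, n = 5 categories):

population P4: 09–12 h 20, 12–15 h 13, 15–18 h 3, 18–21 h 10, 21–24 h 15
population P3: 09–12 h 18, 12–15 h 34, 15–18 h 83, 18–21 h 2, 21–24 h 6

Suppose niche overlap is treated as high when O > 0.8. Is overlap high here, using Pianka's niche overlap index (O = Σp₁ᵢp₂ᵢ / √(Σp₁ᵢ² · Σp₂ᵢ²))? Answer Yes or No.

Proportions for population P4 (n=61): 20/61=0.3279, 13/61=0.2131, 3/61=0.0492, 10/61=0.1639, 15/61=0.2459
Proportions for population P3 (n=143): 18/143=0.1259, 34/143=0.2378, 83/143=0.5804, 2/143=0.0140, 6/143=0.0420
Σ p₁ᵢp₂ᵢ = 0.041283 + 0.050675 + 0.028556 + 0.002295 + 0.010328 = 0.133137
Σp_1ᵢ² = 0.3279² + 0.2131² + 0.0492² + 0.1639² + 0.2459² = 0.107518 + 0.045412 + 0.002421 + 0.026863 + 0.060467 = 0.242681
Σp_2ᵢ² = 0.1259² + 0.2378² + 0.5804² + 0.0140² + 0.0420² = 0.015851 + 0.056549 + 0.336864 + 0.000196 + 0.001764 = 0.411224
O = 0.133137 / √(0.242681 × 0.411224) = 0.133137 / 0.3159054 = 0.4214
O = 0.4214 < 0.8 → No.

No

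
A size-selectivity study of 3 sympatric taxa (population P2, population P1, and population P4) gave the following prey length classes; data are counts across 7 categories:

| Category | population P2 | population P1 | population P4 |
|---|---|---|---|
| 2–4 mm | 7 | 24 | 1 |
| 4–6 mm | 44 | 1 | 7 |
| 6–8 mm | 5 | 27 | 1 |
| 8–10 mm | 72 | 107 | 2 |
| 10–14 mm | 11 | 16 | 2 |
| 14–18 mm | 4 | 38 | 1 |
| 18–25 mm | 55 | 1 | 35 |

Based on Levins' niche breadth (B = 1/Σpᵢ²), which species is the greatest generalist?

Proportions for population P2 (n=198): 7/198=0.0354, 44/198=0.2222, 5/198=0.0253, 72/198=0.3636, 11/198=0.0556, 4/198=0.0202, 55/198=0.2778
Proportions for population P1 (n=214): 24/214=0.1121, 1/214=0.0047, 27/214=0.1262, 107/214=0.5000, 16/214=0.0748, 38/214=0.1776, 1/214=0.0047
Proportions for population P4 (n=49): 1/49=0.0204, 7/49=0.1429, 1/49=0.0204, 2/49=0.0408, 2/49=0.0408, 1/49=0.0204, 35/49=0.7143
Σp_P2ᵢ² = 0.0354² + 0.2222² + 0.0253² + 0.3636² + 0.0556² + 0.0202² + 0.2778² = 0.001253 + 0.049373 + 0.000640 + 0.132205 + 0.003091 + 0.000408 + 0.077173 = 0.264143
B_P2 = 1 / 0.264143 = 3.7858
Σp_P1ᵢ² = 0.1121² + 0.0047² + 0.1262² + 0.5000² + 0.0748² + 0.1776² + 0.0047² = 0.012566 + 0.000022 + 0.015926 + 0.250000 + 0.005595 + 0.031542 + 0.000022 = 0.315673
B_P1 = 1 / 0.315673 = 3.1678
Σp_P4ᵢ² = 0.0204² + 0.1429² + 0.0204² + 0.0408² + 0.0408² + 0.0204² + 0.7143² = 0.000416 + 0.020420 + 0.000416 + 0.001665 + 0.001665 + 0.000416 + 0.510224 = 0.535222
B_P4 = 1 / 0.535222 = 1.8684
Highest B → broadest niche (most generalist): population P2 (B = 3.79).

population P2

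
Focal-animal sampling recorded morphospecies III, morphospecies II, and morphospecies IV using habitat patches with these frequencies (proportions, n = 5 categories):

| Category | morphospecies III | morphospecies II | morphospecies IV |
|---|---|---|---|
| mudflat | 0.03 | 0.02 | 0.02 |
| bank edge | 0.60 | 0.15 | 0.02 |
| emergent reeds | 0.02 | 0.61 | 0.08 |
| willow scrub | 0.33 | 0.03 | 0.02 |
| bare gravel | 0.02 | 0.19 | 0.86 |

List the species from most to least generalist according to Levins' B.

Σp_IIIᵢ² = 0.03² + 0.60² + 0.02² + 0.33² + 0.02² = 0.0009 + 0.3600 + 0.0004 + 0.1089 + 0.0004 = 0.4706
B_III = 1 / 0.4706 = 2.1249
Σp_IIᵢ² = 0.02² + 0.15² + 0.61² + 0.03² + 0.19² = 0.0004 + 0.0225 + 0.3721 + 0.0009 + 0.0361 = 0.4320
B_II = 1 / 0.4320 = 2.3148
Σp_IVᵢ² = 0.02² + 0.02² + 0.08² + 0.02² + 0.86² = 0.0004 + 0.0004 + 0.0064 + 0.0004 + 0.7396 = 0.7472
B_IV = 1 / 0.7472 = 1.3383
Ranking by B (broadest → narrowest): morphospecies II (2.31) > morphospecies III (2.12) > morphospecies IV (1.34)

morphospecies II > morphospecies III > morphospecies IV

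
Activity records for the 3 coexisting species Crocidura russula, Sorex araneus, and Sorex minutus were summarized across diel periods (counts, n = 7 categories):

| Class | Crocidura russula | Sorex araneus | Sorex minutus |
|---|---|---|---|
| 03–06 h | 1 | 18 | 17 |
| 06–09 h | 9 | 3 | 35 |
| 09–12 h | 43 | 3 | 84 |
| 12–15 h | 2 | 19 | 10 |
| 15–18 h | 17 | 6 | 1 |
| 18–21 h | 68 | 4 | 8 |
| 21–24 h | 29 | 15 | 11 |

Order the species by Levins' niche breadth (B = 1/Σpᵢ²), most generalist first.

Sorex araneus > Crocidura russula > Sorex minutus

Proportions for Crocidura russula (n=169): 1/169=0.0059, 9/169=0.0533, 43/169=0.2544, 2/169=0.0118, 17/169=0.1006, 68/169=0.4024, 29/169=0.1716
Proportions for Sorex araneus (n=68): 18/68=0.2647, 3/68=0.0441, 3/68=0.0441, 19/68=0.2794, 6/68=0.0882, 4/68=0.0588, 15/68=0.2206
Proportions for Sorex minutus (n=166): 17/166=0.1024, 35/166=0.2108, 84/166=0.5060, 10/166=0.0602, 1/166=0.0060, 8/166=0.0482, 11/166=0.0663
Σp_russᵢ² = 0.0059² + 0.0533² + 0.2544² + 0.0118² + 0.1006² + 0.4024² + 0.1716² = 0.000035 + 0.002841 + 0.064719 + 0.000139 + 0.010120 + 0.161926 + 0.029447 = 0.269227
B_russ = 1 / 0.269227 = 3.7143
Σp_aranᵢ² = 0.2647² + 0.0441² + 0.0441² + 0.2794² + 0.0882² + 0.0588² + 0.2206² = 0.070066 + 0.001945 + 0.001945 + 0.078064 + 0.007779 + 0.003457 + 0.048664 = 0.211920
B_aran = 1 / 0.211920 = 4.7188
Σp_minuᵢ² = 0.1024² + 0.2108² + 0.5060² + 0.0602² + 0.0060² + 0.0482² + 0.0663² = 0.010486 + 0.044437 + 0.256036 + 0.003624 + 0.000036 + 0.002323 + 0.004396 = 0.321338
B_minu = 1 / 0.321338 = 3.1120
Ranking by B (broadest → narrowest): Sorex araneus (4.72) > Crocidura russula (3.71) > Sorex minutus (3.11)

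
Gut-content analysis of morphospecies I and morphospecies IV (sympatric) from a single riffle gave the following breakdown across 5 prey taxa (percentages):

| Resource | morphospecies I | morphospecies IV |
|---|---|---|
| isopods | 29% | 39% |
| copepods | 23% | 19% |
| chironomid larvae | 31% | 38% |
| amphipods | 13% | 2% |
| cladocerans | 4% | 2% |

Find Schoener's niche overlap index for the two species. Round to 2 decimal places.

0.83

Convert percentages to proportions (divide by 100).
Σ|p₁ᵢ − p₂ᵢ| = 0.10 + 0.04 + 0.07 + 0.11 + 0.02 = 0.34
D = 1 − ½ × 0.34 = 1 − 0.170 = 0.8300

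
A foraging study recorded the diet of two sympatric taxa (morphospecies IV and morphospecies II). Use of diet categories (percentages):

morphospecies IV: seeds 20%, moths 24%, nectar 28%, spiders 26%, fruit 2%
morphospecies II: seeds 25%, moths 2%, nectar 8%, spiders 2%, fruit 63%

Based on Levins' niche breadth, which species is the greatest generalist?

morphospecies IV

Convert percentages to proportions (divide by 100).
Σp_IVᵢ² = 0.20² + 0.24² + 0.28² + 0.26² + 0.02² = 0.0400 + 0.0576 + 0.0784 + 0.0676 + 0.0004 = 0.2440
B_IV = 1 / 0.2440 = 4.0984
Σp_IIᵢ² = 0.25² + 0.02² + 0.08² + 0.02² + 0.63² = 0.0625 + 0.0004 + 0.0064 + 0.0004 + 0.3969 = 0.4666
B_II = 1 / 0.4666 = 2.1432
Highest B → broadest niche (most generalist): morphospecies IV (B = 4.10).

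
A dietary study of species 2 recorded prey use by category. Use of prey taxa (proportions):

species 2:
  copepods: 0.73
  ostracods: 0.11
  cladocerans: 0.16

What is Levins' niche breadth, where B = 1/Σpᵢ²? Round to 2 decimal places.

Σpᵢ² = 0.73² + 0.11² + 0.16² = 0.5329 + 0.0121 + 0.0256 = 0.5706
B = 1 / 0.5706 = 1.7525

1.75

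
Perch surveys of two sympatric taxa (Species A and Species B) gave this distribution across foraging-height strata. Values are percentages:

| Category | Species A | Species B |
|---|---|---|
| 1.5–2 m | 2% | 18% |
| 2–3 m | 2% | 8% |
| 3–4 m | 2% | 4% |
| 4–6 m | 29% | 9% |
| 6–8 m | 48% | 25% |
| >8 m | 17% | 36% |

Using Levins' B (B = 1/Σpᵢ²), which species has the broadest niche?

Convert percentages to proportions (divide by 100).
Σp_Aᵢ² = 0.02² + 0.02² + 0.02² + 0.29² + 0.48² + 0.17² = 0.0004 + 0.0004 + 0.0004 + 0.0841 + 0.2304 + 0.0289 = 0.3446
B_A = 1 / 0.3446 = 2.9019
Σp_Bᵢ² = 0.18² + 0.08² + 0.04² + 0.09² + 0.25² + 0.36² = 0.0324 + 0.0064 + 0.0016 + 0.0081 + 0.0625 + 0.1296 = 0.2406
B_B = 1 / 0.2406 = 4.1563
Highest B → broadest niche (most generalist): Species B (B = 4.16).

Species B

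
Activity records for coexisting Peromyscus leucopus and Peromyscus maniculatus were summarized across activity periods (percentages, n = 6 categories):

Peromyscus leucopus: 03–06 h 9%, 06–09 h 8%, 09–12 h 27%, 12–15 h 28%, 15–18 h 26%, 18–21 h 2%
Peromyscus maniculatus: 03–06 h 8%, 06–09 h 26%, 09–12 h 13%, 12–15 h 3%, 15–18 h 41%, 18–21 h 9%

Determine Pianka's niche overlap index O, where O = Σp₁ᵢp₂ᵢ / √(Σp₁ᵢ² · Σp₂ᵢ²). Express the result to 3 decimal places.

0.719

Convert percentages to proportions (divide by 100).
Σ p₁ᵢp₂ᵢ = 0.0072 + 0.0208 + 0.0351 + 0.0084 + 0.1066 + 0.0018 = 0.1799
Σp_1ᵢ² = 0.09² + 0.08² + 0.27² + 0.28² + 0.26² + 0.02² = 0.0081 + 0.0064 + 0.0729 + 0.0784 + 0.0676 + 0.0004 = 0.2338
Σp_2ᵢ² = 0.08² + 0.26² + 0.13² + 0.03² + 0.41² + 0.09² = 0.0064 + 0.0676 + 0.0169 + 0.0009 + 0.1681 + 0.0081 = 0.2680
O = 0.1799 / √(0.2338 × 0.2680) = 0.1799 / 0.250317 = 0.71869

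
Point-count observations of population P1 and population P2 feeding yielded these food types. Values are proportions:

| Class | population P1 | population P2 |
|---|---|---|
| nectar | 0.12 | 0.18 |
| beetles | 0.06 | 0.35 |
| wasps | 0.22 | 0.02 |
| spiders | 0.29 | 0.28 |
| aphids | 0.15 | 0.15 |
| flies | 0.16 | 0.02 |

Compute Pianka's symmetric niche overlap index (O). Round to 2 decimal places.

0.68

Σ p₁ᵢp₂ᵢ = 0.0216 + 0.0210 + 0.0044 + 0.0812 + 0.0225 + 0.0032 = 0.1539
Σp_1ᵢ² = 0.12² + 0.06² + 0.22² + 0.29² + 0.15² + 0.16² = 0.0144 + 0.0036 + 0.0484 + 0.0841 + 0.0225 + 0.0256 = 0.1986
Σp_2ᵢ² = 0.18² + 0.35² + 0.02² + 0.28² + 0.15² + 0.02² = 0.0324 + 0.1225 + 0.0004 + 0.0784 + 0.0225 + 0.0004 = 0.2566
O = 0.1539 / √(0.1986 × 0.2566) = 0.1539 / 0.22574 = 0.6818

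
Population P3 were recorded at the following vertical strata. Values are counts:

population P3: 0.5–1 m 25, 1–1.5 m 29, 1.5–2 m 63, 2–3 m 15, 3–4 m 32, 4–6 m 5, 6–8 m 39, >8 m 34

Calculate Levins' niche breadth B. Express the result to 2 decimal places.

6.24

Proportions for population P3 (n=242): 25/242=0.1033, 29/242=0.1198, 63/242=0.2603, 15/242=0.0620, 32/242=0.1322, 5/242=0.0207, 39/242=0.1612, 34/242=0.1405
Σpᵢ² = 0.1033² + 0.1198² + 0.2603² + 0.0620² + 0.1322² + 0.0207² + 0.1612² + 0.1405² = 0.010671 + 0.014352 + 0.067756 + 0.003844 + 0.017477 + 0.000428 + 0.025985 + 0.019740 = 0.160253
B = 1 / 0.160253 = 6.2401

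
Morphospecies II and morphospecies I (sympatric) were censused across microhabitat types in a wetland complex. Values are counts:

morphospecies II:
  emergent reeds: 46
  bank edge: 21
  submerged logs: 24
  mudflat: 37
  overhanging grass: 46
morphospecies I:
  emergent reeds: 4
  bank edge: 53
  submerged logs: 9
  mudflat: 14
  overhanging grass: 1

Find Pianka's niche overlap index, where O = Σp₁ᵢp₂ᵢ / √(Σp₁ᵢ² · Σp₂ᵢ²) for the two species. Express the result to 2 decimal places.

0.46

Proportions for morphospecies II (n=174): 46/174=0.2644, 21/174=0.1207, 24/174=0.1379, 37/174=0.2126, 46/174=0.2644
Proportions for morphospecies I (n=81): 4/81=0.0494, 53/81=0.6543, 9/81=0.1111, 14/81=0.1728, 1/81=0.0123
Σ p₁ᵢp₂ᵢ = 0.013061 + 0.078974 + 0.015321 + 0.036737 + 0.003252 = 0.147345
Σp_1ᵢ² = 0.2644² + 0.1207² + 0.1379² + 0.2126² + 0.2644² = 0.069907 + 0.014568 + 0.019016 + 0.045199 + 0.069907 = 0.218597
Σp_2ᵢ² = 0.0494² + 0.6543² + 0.1111² + 0.1728² + 0.0123² = 0.002440 + 0.428108 + 0.012343 + 0.029860 + 0.000151 = 0.472902
O = 0.147345 / √(0.218597 × 0.472902) = 0.147345 / 0.3215198 = 0.4583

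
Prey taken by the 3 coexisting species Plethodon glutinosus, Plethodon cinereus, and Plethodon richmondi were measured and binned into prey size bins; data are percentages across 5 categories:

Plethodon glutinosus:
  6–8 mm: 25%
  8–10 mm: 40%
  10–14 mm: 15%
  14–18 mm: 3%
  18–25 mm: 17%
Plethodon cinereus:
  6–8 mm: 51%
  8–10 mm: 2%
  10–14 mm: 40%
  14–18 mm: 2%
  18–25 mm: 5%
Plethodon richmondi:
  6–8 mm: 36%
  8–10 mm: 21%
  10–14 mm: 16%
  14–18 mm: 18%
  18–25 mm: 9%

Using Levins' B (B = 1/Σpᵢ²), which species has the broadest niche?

Convert percentages to proportions (divide by 100).
Σp_glutᵢ² = 0.25² + 0.40² + 0.15² + 0.03² + 0.17² = 0.0625 + 0.1600 + 0.0225 + 0.0009 + 0.0289 = 0.2748
B_glut = 1 / 0.2748 = 3.6390
Σp_cineᵢ² = 0.51² + 0.02² + 0.40² + 0.02² + 0.05² = 0.2601 + 0.0004 + 0.1600 + 0.0004 + 0.0025 = 0.4234
B_cine = 1 / 0.4234 = 2.3618
Σp_richᵢ² = 0.36² + 0.21² + 0.16² + 0.18² + 0.09² = 0.1296 + 0.0441 + 0.0256 + 0.0324 + 0.0081 = 0.2398
B_rich = 1 / 0.2398 = 4.1701
Highest B → broadest niche (most generalist): Plethodon richmondi (B = 4.17).

Plethodon richmondi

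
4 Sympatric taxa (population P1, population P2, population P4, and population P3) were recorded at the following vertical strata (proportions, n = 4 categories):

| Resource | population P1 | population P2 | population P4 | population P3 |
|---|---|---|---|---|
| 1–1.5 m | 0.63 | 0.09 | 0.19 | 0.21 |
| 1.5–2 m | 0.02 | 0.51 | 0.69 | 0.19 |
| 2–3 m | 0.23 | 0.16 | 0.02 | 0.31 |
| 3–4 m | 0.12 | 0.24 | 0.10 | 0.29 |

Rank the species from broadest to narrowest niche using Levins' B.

Σp_P1ᵢ² = 0.63² + 0.02² + 0.23² + 0.12² = 0.3969 + 0.0004 + 0.0529 + 0.0144 = 0.4646
B_P1 = 1 / 0.4646 = 2.1524
Σp_P2ᵢ² = 0.09² + 0.51² + 0.16² + 0.24² = 0.0081 + 0.2601 + 0.0256 + 0.0576 = 0.3514
B_P2 = 1 / 0.3514 = 2.8458
Σp_P4ᵢ² = 0.19² + 0.69² + 0.02² + 0.10² = 0.0361 + 0.4761 + 0.0004 + 0.0100 = 0.5226
B_P4 = 1 / 0.5226 = 1.9135
Σp_P3ᵢ² = 0.21² + 0.19² + 0.31² + 0.29² = 0.0441 + 0.0361 + 0.0961 + 0.0841 = 0.2604
B_P3 = 1 / 0.2604 = 3.8402
Ranking by B (broadest → narrowest): population P3 (3.84) > population P2 (2.85) > population P1 (2.15) > population P4 (1.91)

population P3 > population P2 > population P1 > population P4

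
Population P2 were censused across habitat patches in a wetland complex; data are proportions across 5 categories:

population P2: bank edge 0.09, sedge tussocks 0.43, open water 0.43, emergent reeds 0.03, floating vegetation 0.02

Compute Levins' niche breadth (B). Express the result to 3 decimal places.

2.637

Σpᵢ² = 0.09² + 0.43² + 0.43² + 0.03² + 0.02² = 0.0081 + 0.1849 + 0.1849 + 0.0009 + 0.0004 = 0.3792
B = 1 / 0.3792 = 2.63713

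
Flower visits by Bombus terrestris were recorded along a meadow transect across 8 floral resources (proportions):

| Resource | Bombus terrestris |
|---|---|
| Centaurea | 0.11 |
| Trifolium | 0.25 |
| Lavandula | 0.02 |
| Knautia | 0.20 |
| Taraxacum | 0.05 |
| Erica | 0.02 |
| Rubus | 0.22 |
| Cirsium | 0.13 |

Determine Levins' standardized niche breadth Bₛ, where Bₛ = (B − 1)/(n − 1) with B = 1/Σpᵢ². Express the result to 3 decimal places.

Σpᵢ² = 0.11² + 0.25² + 0.02² + 0.20² + 0.05² + 0.02² + 0.22² + 0.13² = 0.0121 + 0.0625 + 0.0004 + 0.0400 + 0.0025 + 0.0004 + 0.0484 + 0.0169 = 0.1832
B = 1 / 0.1832 = 5.45852
Bₛ = (B − 1)/(n − 1) = (5.45852 − 1)/(8 − 1) = 4.45852/7 = 0.63693

0.637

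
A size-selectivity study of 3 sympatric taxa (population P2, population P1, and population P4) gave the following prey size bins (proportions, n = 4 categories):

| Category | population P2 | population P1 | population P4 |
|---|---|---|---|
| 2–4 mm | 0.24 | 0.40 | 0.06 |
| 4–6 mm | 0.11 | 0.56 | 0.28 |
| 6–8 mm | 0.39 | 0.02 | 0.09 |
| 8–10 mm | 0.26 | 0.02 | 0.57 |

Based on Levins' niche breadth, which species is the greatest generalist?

Σp_P2ᵢ² = 0.24² + 0.11² + 0.39² + 0.26² = 0.0576 + 0.0121 + 0.1521 + 0.0676 = 0.2894
B_P2 = 1 / 0.2894 = 3.4554
Σp_P1ᵢ² = 0.40² + 0.56² + 0.02² + 0.02² = 0.1600 + 0.3136 + 0.0004 + 0.0004 = 0.4744
B_P1 = 1 / 0.4744 = 2.1079
Σp_P4ᵢ² = 0.06² + 0.28² + 0.09² + 0.57² = 0.0036 + 0.0784 + 0.0081 + 0.3249 = 0.4150
B_P4 = 1 / 0.4150 = 2.4096
Highest B → broadest niche (most generalist): population P2 (B = 3.46).

population P2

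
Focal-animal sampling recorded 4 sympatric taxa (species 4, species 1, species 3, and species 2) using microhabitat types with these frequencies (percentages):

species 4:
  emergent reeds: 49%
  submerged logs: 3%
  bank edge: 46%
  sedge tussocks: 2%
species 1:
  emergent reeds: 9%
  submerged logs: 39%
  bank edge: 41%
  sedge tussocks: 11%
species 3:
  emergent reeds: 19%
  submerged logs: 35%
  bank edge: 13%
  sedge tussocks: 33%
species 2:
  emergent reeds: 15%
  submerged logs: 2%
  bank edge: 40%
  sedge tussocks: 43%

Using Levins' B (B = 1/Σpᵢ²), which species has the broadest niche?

Convert percentages to proportions (divide by 100).
Σp_4ᵢ² = 0.49² + 0.03² + 0.46² + 0.02² = 0.2401 + 0.0009 + 0.2116 + 0.0004 = 0.4530
B_4 = 1 / 0.4530 = 2.2075
Σp_1ᵢ² = 0.09² + 0.39² + 0.41² + 0.11² = 0.0081 + 0.1521 + 0.1681 + 0.0121 = 0.3404
B_1 = 1 / 0.3404 = 2.9377
Σp_3ᵢ² = 0.19² + 0.35² + 0.13² + 0.33² = 0.0361 + 0.1225 + 0.0169 + 0.1089 = 0.2844
B_3 = 1 / 0.2844 = 3.5162
Σp_2ᵢ² = 0.15² + 0.02² + 0.40² + 0.43² = 0.0225 + 0.0004 + 0.1600 + 0.1849 = 0.3678
B_2 = 1 / 0.3678 = 2.7189
Highest B → broadest niche (most generalist): species 3 (B = 3.52).

species 3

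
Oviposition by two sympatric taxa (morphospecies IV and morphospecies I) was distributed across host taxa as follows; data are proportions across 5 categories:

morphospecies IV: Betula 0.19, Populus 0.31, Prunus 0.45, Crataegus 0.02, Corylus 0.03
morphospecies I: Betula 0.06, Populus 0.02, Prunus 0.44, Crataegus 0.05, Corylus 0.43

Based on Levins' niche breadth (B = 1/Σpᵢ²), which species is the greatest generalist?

morphospecies IV

Σp_IVᵢ² = 0.19² + 0.31² + 0.45² + 0.02² + 0.03² = 0.0361 + 0.0961 + 0.2025 + 0.0004 + 0.0009 = 0.3360
B_IV = 1 / 0.3360 = 2.9762
Σp_Iᵢ² = 0.06² + 0.02² + 0.44² + 0.05² + 0.43² = 0.0036 + 0.0004 + 0.1936 + 0.0025 + 0.1849 = 0.3850
B_I = 1 / 0.3850 = 2.5974
Highest B → broadest niche (most generalist): morphospecies IV (B = 2.98).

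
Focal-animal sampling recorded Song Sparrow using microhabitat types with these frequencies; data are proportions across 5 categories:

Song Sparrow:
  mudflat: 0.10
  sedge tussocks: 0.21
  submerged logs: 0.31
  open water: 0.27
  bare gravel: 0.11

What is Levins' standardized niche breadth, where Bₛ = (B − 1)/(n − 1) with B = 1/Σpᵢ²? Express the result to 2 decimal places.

0.81

Σpᵢ² = 0.10² + 0.21² + 0.31² + 0.27² + 0.11² = 0.0100 + 0.0441 + 0.0961 + 0.0729 + 0.0121 = 0.2352
B = 1 / 0.2352 = 4.2517
Bₛ = (B − 1)/(n − 1) = (4.2517 − 1)/(5 − 1) = 3.2517/4 = 0.8129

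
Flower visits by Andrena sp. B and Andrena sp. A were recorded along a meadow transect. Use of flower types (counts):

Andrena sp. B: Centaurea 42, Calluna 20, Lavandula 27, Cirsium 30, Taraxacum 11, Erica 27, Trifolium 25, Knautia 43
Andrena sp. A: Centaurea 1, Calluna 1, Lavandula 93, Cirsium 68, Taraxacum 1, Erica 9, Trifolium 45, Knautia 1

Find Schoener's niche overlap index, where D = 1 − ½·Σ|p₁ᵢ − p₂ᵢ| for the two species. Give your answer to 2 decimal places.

0.42

Proportions for Andrena sp. B (n=225): 42/225=0.1867, 20/225=0.0889, 27/225=0.1200, 30/225=0.1333, 11/225=0.0489, 27/225=0.1200, 25/225=0.1111, 43/225=0.1911
Proportions for Andrena sp. A (n=219): 1/219=0.0046, 1/219=0.0046, 93/219=0.4247, 68/219=0.3105, 1/219=0.0046, 9/219=0.0411, 45/219=0.2055, 1/219=0.0046
Σ|p₁ᵢ − p₂ᵢ| = 0.1821 + 0.0843 + 0.3047 + 0.1772 + 0.0443 + 0.0789 + 0.0944 + 0.1865 = 1.1524
D = 1 − ½ × 1.1524 = 1 − 0.57620 = 0.42380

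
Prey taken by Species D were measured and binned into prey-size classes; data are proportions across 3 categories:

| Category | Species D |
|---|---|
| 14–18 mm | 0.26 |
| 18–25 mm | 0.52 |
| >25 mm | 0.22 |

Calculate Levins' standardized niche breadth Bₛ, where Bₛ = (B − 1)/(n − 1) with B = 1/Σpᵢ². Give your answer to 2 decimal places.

0.79

Σpᵢ² = 0.26² + 0.52² + 0.22² = 0.0676 + 0.2704 + 0.0484 = 0.3864
B = 1 / 0.3864 = 2.5880
Bₛ = (B − 1)/(n − 1) = (2.5880 − 1)/(3 − 1) = 1.5880/2 = 0.7940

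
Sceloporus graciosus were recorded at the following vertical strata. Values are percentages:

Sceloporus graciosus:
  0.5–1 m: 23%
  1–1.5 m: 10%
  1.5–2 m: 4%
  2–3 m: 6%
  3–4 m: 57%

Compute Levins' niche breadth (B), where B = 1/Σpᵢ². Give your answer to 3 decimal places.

Convert percentages to proportions (divide by 100).
Σpᵢ² = 0.23² + 0.10² + 0.04² + 0.06² + 0.57² = 0.0529 + 0.0100 + 0.0016 + 0.0036 + 0.3249 = 0.3930
B = 1 / 0.3930 = 2.54453

2.545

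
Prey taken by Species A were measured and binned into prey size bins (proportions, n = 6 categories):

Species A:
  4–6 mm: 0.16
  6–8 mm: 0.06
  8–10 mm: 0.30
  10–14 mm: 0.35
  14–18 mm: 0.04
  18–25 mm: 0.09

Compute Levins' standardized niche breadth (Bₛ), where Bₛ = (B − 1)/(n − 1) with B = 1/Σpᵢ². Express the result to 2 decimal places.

0.60

Σpᵢ² = 0.16² + 0.06² + 0.30² + 0.35² + 0.04² + 0.09² = 0.0256 + 0.0036 + 0.0900 + 0.1225 + 0.0016 + 0.0081 = 0.2514
B = 1 / 0.2514 = 3.9777
Bₛ = (B − 1)/(n − 1) = (3.9777 − 1)/(6 − 1) = 2.9777/5 = 0.5955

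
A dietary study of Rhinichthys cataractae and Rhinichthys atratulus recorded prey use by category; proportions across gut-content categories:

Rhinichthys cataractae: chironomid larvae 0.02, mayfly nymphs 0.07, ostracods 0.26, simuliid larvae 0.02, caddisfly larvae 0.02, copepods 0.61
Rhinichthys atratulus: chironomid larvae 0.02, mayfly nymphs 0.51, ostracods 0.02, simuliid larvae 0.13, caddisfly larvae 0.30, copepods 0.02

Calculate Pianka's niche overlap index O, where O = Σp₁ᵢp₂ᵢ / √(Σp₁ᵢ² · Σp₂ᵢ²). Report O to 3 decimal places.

Σ p₁ᵢp₂ᵢ = 0.0004 + 0.0357 + 0.0052 + 0.0026 + 0.0060 + 0.0122 = 0.0621
Σp_1ᵢ² = 0.02² + 0.07² + 0.26² + 0.02² + 0.02² + 0.61² = 0.0004 + 0.0049 + 0.0676 + 0.0004 + 0.0004 + 0.3721 = 0.4458
Σp_2ᵢ² = 0.02² + 0.51² + 0.02² + 0.13² + 0.30² + 0.02² = 0.0004 + 0.2601 + 0.0004 + 0.0169 + 0.0900 + 0.0004 = 0.3682
O = 0.0621 / √(0.4458 × 0.3682) = 0.0621 / 0.405146 = 0.15328

0.153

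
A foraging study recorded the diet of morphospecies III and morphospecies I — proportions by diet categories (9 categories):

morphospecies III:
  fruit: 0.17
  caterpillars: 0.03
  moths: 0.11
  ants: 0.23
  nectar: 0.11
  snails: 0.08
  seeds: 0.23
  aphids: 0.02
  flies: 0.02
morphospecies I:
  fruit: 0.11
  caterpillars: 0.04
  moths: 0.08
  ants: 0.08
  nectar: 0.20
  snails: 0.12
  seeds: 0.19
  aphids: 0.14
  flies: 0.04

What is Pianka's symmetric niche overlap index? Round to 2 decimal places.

Σ p₁ᵢp₂ᵢ = 0.0187 + 0.0012 + 0.0088 + 0.0184 + 0.0220 + 0.0096 + 0.0437 + 0.0028 + 0.0008 = 0.1260
Σp_1ᵢ² = 0.17² + 0.03² + 0.11² + 0.23² + 0.11² + 0.08² + 0.23² + 0.02² + 0.02² = 0.0289 + 0.0009 + 0.0121 + 0.0529 + 0.0121 + 0.0064 + 0.0529 + 0.0004 + 0.0004 = 0.1670
Σp_2ᵢ² = 0.11² + 0.04² + 0.08² + 0.08² + 0.20² + 0.12² + 0.19² + 0.14² + 0.04² = 0.0121 + 0.0016 + 0.0064 + 0.0064 + 0.0400 + 0.0144 + 0.0361 + 0.0196 + 0.0016 = 0.1382
O = 0.1260 / √(0.1670 × 0.1382) = 0.1260 / 0.15192 = 0.8294

0.83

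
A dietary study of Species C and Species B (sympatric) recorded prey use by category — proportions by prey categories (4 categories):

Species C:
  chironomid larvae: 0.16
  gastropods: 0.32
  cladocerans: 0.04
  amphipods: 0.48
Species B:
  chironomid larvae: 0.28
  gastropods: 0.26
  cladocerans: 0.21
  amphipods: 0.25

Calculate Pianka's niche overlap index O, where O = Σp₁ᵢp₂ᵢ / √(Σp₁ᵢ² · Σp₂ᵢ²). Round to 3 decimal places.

Σ p₁ᵢp₂ᵢ = 0.0448 + 0.0832 + 0.0084 + 0.1200 = 0.2564
Σp_1ᵢ² = 0.16² + 0.32² + 0.04² + 0.48² = 0.0256 + 0.1024 + 0.0016 + 0.2304 = 0.3600
Σp_2ᵢ² = 0.28² + 0.26² + 0.21² + 0.25² = 0.0784 + 0.0676 + 0.0441 + 0.0625 = 0.2526
O = 0.2564 / √(0.3600 × 0.2526) = 0.2564 / 0.301556 = 0.85026

0.850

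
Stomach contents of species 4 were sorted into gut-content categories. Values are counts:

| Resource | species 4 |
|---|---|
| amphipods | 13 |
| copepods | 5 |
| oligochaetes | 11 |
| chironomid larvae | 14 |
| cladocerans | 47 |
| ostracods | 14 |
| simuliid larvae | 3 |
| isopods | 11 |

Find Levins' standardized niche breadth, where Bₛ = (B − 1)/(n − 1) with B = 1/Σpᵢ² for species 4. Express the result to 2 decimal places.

0.51

Proportions for species 4 (n=118): 13/118=0.1102, 5/118=0.0424, 11/118=0.0932, 14/118=0.1186, 47/118=0.3983, 14/118=0.1186, 3/118=0.0254, 11/118=0.0932
Σpᵢ² = 0.1102² + 0.0424² + 0.0932² + 0.1186² + 0.3983² + 0.1186² + 0.0254² + 0.0932² = 0.012144 + 0.001798 + 0.008686 + 0.014066 + 0.158643 + 0.014066 + 0.000645 + 0.008686 = 0.218734
B = 1 / 0.218734 = 4.5718
Bₛ = (B − 1)/(n − 1) = (4.5718 − 1)/(8 − 1) = 3.5718/7 = 0.5103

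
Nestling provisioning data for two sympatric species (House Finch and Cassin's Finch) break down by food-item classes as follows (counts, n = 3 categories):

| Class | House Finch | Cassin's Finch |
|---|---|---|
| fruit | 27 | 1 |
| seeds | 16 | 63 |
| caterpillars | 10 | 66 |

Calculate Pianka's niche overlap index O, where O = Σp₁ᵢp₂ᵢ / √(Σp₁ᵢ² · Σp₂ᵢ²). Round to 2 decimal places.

Proportions for House Finch (n=53): 27/53=0.5094, 16/53=0.3019, 10/53=0.1887
Proportions for Cassin's Finch (n=130): 1/130=0.0077, 63/130=0.4846, 66/130=0.5077
Σ p₁ᵢp₂ᵢ = 0.003922 + 0.146301 + 0.095803 = 0.246026
Σp_1ᵢ² = 0.5094² + 0.3019² + 0.1887² = 0.259488 + 0.091144 + 0.035608 = 0.386240
Σp_2ᵢ² = 0.0077² + 0.4846² + 0.5077² = 0.000059 + 0.234837 + 0.257759 = 0.492655
O = 0.246026 / √(0.386240 × 0.492655) = 0.246026 / 0.4362145 = 0.5640

0.56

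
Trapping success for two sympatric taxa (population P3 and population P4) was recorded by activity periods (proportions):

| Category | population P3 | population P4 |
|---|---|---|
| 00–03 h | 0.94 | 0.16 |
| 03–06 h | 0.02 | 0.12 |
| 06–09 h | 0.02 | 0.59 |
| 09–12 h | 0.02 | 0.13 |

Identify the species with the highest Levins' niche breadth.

population P4

Σp_P3ᵢ² = 0.94² + 0.02² + 0.02² + 0.02² = 0.8836 + 0.0004 + 0.0004 + 0.0004 = 0.8848
B_P3 = 1 / 0.8848 = 1.1302
Σp_P4ᵢ² = 0.16² + 0.12² + 0.59² + 0.13² = 0.0256 + 0.0144 + 0.3481 + 0.0169 = 0.4050
B_P4 = 1 / 0.4050 = 2.4691
Highest B → broadest niche (most generalist): population P4 (B = 2.47).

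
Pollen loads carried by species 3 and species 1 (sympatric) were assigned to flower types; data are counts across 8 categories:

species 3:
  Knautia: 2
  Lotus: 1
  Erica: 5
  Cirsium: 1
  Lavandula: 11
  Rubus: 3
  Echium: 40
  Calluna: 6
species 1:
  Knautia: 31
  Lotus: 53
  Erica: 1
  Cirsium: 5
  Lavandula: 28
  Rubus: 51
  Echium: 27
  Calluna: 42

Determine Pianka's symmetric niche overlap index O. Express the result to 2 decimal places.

Proportions for species 3 (n=69): 2/69=0.0290, 1/69=0.0145, 5/69=0.0725, 1/69=0.0145, 11/69=0.1594, 3/69=0.0435, 40/69=0.5797, 6/69=0.0870
Proportions for species 1 (n=238): 31/238=0.1303, 53/238=0.2227, 1/238=0.0042, 5/238=0.0210, 28/238=0.1176, 51/238=0.2143, 27/238=0.1134, 42/238=0.1765
Σ p₁ᵢp₂ᵢ = 0.003779 + 0.003229 + 0.000305 + 0.000305 + 0.018745 + 0.009322 + 0.065738 + 0.015356 = 0.116779
Σp_1ᵢ² = 0.0290² + 0.0145² + 0.0725² + 0.0145² + 0.1594² + 0.0435² + 0.5797² + 0.0870² = 0.000841 + 0.000210 + 0.005256 + 0.000210 + 0.025408 + 0.001892 + 0.336052 + 0.007569 = 0.377438
Σp_2ᵢ² = 0.1303² + 0.2227² + 0.0042² + 0.0210² + 0.1176² + 0.2143² + 0.1134² + 0.1765² = 0.016978 + 0.049595 + 0.000018 + 0.000441 + 0.013830 + 0.045924 + 0.012860 + 0.031152 = 0.170798
O = 0.116779 / √(0.377438 × 0.170798) = 0.116779 / 0.2539009 = 0.4599

0.46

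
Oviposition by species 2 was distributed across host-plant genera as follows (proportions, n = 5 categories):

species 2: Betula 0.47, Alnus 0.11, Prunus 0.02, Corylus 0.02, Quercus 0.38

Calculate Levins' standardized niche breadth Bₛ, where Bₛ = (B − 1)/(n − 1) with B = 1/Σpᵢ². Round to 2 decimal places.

0.41

Σpᵢ² = 0.47² + 0.11² + 0.02² + 0.02² + 0.38² = 0.2209 + 0.0121 + 0.0004 + 0.0004 + 0.1444 = 0.3782
B = 1 / 0.3782 = 2.6441
Bₛ = (B − 1)/(n − 1) = (2.6441 − 1)/(5 − 1) = 1.6441/4 = 0.4110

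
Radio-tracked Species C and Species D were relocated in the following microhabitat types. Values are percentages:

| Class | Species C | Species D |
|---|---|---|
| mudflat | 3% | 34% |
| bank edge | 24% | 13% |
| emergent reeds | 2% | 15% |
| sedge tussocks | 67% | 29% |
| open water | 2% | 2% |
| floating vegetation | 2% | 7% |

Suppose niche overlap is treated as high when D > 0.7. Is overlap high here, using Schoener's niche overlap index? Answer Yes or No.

Convert percentages to proportions (divide by 100).
Σ|p₁ᵢ − p₂ᵢ| = 0.31 + 0.11 + 0.13 + 0.38 + 0.00 + 0.05 = 0.98
D = 1 − ½ × 0.98 = 1 − 0.490 = 0.5100
D = 0.5100 < 0.7 → No.

No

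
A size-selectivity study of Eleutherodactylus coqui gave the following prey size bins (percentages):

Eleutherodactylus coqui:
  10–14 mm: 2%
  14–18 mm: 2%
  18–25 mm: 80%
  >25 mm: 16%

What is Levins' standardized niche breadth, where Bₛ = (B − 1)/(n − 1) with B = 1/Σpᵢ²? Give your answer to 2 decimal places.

Convert percentages to proportions (divide by 100).
Σpᵢ² = 0.02² + 0.02² + 0.80² + 0.16² = 0.0004 + 0.0004 + 0.6400 + 0.0256 = 0.6664
B = 1 / 0.6664 = 1.5006
Bₛ = (B − 1)/(n − 1) = (1.5006 − 1)/(4 − 1) = 0.5006/3 = 0.1669

0.17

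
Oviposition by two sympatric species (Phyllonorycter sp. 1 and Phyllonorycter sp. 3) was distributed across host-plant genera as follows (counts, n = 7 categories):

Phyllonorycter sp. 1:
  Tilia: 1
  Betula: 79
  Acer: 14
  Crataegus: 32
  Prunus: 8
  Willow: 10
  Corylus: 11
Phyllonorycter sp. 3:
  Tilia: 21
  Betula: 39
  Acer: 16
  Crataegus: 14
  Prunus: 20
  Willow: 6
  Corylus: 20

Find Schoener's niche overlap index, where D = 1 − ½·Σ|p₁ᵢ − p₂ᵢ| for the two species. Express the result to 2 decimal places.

0.65

Proportions for Phyllonorycter sp. 1 (n=155): 1/155=0.0065, 79/155=0.5097, 14/155=0.0903, 32/155=0.2065, 8/155=0.0516, 10/155=0.0645, 11/155=0.0710
Proportions for Phyllonorycter sp. 3 (n=136): 21/136=0.1544, 39/136=0.2868, 16/136=0.1176, 14/136=0.1029, 20/136=0.1471, 6/136=0.0441, 20/136=0.1471
Σ|p₁ᵢ − p₂ᵢ| = 0.1479 + 0.2229 + 0.0273 + 0.1036 + 0.0955 + 0.0204 + 0.0761 = 0.6937
D = 1 − ½ × 0.6937 = 1 − 0.34685 = 0.65315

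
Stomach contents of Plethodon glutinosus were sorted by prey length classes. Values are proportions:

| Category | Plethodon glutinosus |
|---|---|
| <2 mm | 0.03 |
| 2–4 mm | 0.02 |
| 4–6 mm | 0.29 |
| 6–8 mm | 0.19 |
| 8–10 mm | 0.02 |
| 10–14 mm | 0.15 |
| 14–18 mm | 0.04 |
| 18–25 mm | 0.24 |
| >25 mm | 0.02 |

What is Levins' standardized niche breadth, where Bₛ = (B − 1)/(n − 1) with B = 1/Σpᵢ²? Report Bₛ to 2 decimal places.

Σpᵢ² = 0.03² + 0.02² + 0.29² + 0.19² + 0.02² + 0.15² + 0.04² + 0.24² + 0.02² = 0.0009 + 0.0004 + 0.0841 + 0.0361 + 0.0004 + 0.0225 + 0.0016 + 0.0576 + 0.0004 = 0.2040
B = 1 / 0.2040 = 4.9020
Bₛ = (B − 1)/(n − 1) = (4.9020 − 1)/(9 − 1) = 3.9020/8 = 0.4878

0.49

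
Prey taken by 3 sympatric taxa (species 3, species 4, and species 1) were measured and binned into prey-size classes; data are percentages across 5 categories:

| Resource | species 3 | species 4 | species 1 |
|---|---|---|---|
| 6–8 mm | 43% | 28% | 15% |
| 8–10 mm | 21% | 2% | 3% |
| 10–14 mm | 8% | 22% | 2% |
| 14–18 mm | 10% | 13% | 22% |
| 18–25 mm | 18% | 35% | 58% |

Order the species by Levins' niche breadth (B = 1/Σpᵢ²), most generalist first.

Convert percentages to proportions (divide by 100).
Σp_3ᵢ² = 0.43² + 0.21² + 0.08² + 0.10² + 0.18² = 0.1849 + 0.0441 + 0.0064 + 0.0100 + 0.0324 = 0.2778
B_3 = 1 / 0.2778 = 3.5997
Σp_4ᵢ² = 0.28² + 0.02² + 0.22² + 0.13² + 0.35² = 0.0784 + 0.0004 + 0.0484 + 0.0169 + 0.1225 = 0.2666
B_4 = 1 / 0.2666 = 3.7509
Σp_1ᵢ² = 0.15² + 0.03² + 0.02² + 0.22² + 0.58² = 0.0225 + 0.0009 + 0.0004 + 0.0484 + 0.3364 = 0.4086
B_1 = 1 / 0.4086 = 2.4474
Ranking by B (broadest → narrowest): species 4 (3.75) > species 3 (3.60) > species 1 (2.45)

species 4 > species 3 > species 1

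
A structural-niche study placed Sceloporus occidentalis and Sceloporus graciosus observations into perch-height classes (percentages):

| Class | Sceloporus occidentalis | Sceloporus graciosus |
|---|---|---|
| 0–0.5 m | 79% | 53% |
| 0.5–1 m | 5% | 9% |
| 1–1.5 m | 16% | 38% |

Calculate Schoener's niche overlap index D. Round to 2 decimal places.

Convert percentages to proportions (divide by 100).
Σ|p₁ᵢ − p₂ᵢ| = 0.26 + 0.04 + 0.22 = 0.52
D = 1 − ½ × 0.52 = 1 − 0.260 = 0.7400

0.74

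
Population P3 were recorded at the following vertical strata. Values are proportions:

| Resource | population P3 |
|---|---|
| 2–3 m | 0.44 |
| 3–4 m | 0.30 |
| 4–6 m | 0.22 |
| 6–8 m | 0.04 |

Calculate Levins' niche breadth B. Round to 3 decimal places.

Σpᵢ² = 0.44² + 0.30² + 0.22² + 0.04² = 0.1936 + 0.0900 + 0.0484 + 0.0016 = 0.3336
B = 1 / 0.3336 = 2.99760

2.998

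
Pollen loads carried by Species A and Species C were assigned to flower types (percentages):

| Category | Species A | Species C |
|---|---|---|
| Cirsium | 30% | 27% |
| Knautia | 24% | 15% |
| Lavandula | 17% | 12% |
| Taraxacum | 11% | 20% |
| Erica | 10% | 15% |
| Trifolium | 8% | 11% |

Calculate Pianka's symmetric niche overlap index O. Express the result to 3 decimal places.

Convert percentages to proportions (divide by 100).
Σ p₁ᵢp₂ᵢ = 0.0810 + 0.0360 + 0.0204 + 0.0220 + 0.0150 + 0.0088 = 0.1832
Σp_1ᵢ² = 0.30² + 0.24² + 0.17² + 0.11² + 0.10² + 0.08² = 0.0900 + 0.0576 + 0.0289 + 0.0121 + 0.0100 + 0.0064 = 0.2050
Σp_2ᵢ² = 0.27² + 0.15² + 0.12² + 0.20² + 0.15² + 0.11² = 0.0729 + 0.0225 + 0.0144 + 0.0400 + 0.0225 + 0.0121 = 0.1844
O = 0.1832 / √(0.2050 × 0.1844) = 0.1832 / 0.194427 = 0.94226

0.942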